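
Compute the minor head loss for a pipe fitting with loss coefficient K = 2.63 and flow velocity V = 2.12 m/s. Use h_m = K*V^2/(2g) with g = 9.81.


Minor loss formula: h_m = K * V^2/(2g).
V^2 = 2.12^2 = 4.4944.
V^2/(2g) = 4.4944 / 19.62 = 0.2291 m.
h_m = 2.63 * 0.2291 = 0.6025 m.

0.6025


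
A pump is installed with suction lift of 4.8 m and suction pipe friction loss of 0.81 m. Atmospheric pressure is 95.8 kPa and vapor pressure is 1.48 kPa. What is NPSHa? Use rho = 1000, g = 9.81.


NPSHa = p_atm/(rho*g) - z_s - hf_s - p_vap/(rho*g).
p_atm/(rho*g) = 95.8*1000 / (1000*9.81) = 9.766 m.
p_vap/(rho*g) = 1.48*1000 / (1000*9.81) = 0.151 m.
NPSHa = 9.766 - 4.8 - 0.81 - 0.151
      = 4.0 m.

4.0


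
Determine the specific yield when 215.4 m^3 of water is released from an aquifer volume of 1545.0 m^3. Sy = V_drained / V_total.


Specific yield Sy = Volume drained / Total volume.
Sy = 215.4 / 1545.0
   = 0.1394.

0.1394


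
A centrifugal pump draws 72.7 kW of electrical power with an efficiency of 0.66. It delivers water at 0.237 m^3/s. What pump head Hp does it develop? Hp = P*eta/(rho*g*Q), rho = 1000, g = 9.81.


Pump head formula: Hp = P * eta / (rho * g * Q).
Numerator: P * eta = 72.7 * 1000 * 0.66 = 47982.0 W.
Denominator: rho * g * Q = 1000 * 9.81 * 0.237 = 2324.97.
Hp = 47982.0 / 2324.97 = 20.64 m.

20.64


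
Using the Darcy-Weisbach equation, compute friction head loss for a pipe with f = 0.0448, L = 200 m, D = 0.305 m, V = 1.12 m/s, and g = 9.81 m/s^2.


Darcy-Weisbach equation: h_f = f * (L/D) * V^2/(2g).
f * L/D = 0.0448 * 200/0.305 = 29.377.
V^2/(2g) = 1.12^2 / (2*9.81) = 1.2544 / 19.62 = 0.0639 m.
h_f = 29.377 * 0.0639 = 1.878 m.

1.878


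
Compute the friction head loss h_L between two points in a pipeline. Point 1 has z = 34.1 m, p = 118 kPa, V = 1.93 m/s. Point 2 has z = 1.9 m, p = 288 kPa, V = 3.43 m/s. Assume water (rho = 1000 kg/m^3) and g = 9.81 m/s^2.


Total head at each section: H = z + p/(rho*g) + V^2/(2g).
H1 = 34.1 + 118*1000/(1000*9.81) + 1.93^2/(2*9.81)
   = 34.1 + 12.029 + 0.1899
   = 46.318 m.
H2 = 1.9 + 288*1000/(1000*9.81) + 3.43^2/(2*9.81)
   = 1.9 + 29.358 + 0.5996
   = 31.857 m.
h_L = H1 - H2 = 46.318 - 31.857 = 14.461 m.

14.461


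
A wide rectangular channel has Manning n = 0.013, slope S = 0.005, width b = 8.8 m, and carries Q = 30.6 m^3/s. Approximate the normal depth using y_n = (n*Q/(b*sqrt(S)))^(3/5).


We use the wide-channel approximation y_n = (n*Q/(b*sqrt(S)))^(3/5).
sqrt(S) = sqrt(0.005) = 0.070711.
Numerator: n*Q = 0.013 * 30.6 = 0.3978.
Denominator: b*sqrt(S) = 8.8 * 0.070711 = 0.622257.
arg = 0.6393.
y_n = 0.6393^(3/5) = 0.7646 m.

0.7646


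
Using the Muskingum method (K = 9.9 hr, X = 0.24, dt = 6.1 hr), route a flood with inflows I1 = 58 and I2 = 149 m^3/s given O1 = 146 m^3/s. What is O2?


Muskingum coefficients:
denom = 2*K*(1-X) + dt = 2*9.9*(1-0.24) + 6.1 = 21.148.
C0 = (dt - 2*K*X)/denom = (6.1 - 2*9.9*0.24)/21.148 = 0.0637.
C1 = (dt + 2*K*X)/denom = (6.1 + 2*9.9*0.24)/21.148 = 0.5131.
C2 = (2*K*(1-X) - dt)/denom = 0.4231.
O2 = C0*I2 + C1*I1 + C2*O1
   = 0.0637*149 + 0.5131*58 + 0.4231*146
   = 101.03 m^3/s.

101.03


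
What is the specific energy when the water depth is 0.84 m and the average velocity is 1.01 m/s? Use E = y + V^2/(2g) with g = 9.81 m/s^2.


Specific energy E = y + V^2/(2g).
Velocity head = V^2/(2g) = 1.01^2 / (2*9.81) = 1.0201 / 19.62 = 0.052 m.
E = 0.84 + 0.052 = 0.892 m.

0.892


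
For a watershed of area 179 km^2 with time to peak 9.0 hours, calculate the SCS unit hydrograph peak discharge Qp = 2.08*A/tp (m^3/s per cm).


SCS formula: Qp = 2.08 * A / tp.
Qp = 2.08 * 179 / 9.0
   = 372.32 / 9.0
   = 41.37 m^3/s per cm.

41.37


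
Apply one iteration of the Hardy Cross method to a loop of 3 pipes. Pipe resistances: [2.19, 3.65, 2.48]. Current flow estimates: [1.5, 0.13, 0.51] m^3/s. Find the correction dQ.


Numerator terms (r*Q*|Q|): 2.19*1.5*|1.5| = 4.9275; 3.65*0.13*|0.13| = 0.0617; 2.48*0.51*|0.51| = 0.645.
Sum of numerator = 5.6342.
Denominator terms (r*|Q|): 2.19*|1.5| = 3.285; 3.65*|0.13| = 0.4745; 2.48*|0.51| = 1.2648.
2 * sum of denominator = 2 * 5.0243 = 10.0486.
dQ = -5.6342 / 10.0486 = -0.5607 m^3/s.

-0.5607


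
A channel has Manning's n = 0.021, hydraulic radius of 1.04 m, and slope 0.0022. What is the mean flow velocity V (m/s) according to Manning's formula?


Manning's equation gives V = (1/n) * R^(2/3) * S^(1/2).
First, compute R^(2/3) = 1.04^(2/3) = 1.0265.
Next, S^(1/2) = 0.0022^(1/2) = 0.046904.
Then 1/n = 1/0.021 = 47.62.
V = 47.62 * 1.0265 * 0.046904 = 2.2927 m/s.

2.2927


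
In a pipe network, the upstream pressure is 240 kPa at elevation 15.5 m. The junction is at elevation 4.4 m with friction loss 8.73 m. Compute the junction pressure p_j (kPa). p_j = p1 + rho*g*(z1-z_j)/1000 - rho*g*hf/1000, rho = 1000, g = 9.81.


Junction pressure: p_j = p1 + rho*g*(z1 - z_j)/1000 - rho*g*hf/1000.
Elevation term = 1000*9.81*(15.5 - 4.4)/1000 = 108.891 kPa.
Friction term = 1000*9.81*8.73/1000 = 85.641 kPa.
p_j = 240 + 108.891 - 85.641 = 263.25 kPa.

263.25


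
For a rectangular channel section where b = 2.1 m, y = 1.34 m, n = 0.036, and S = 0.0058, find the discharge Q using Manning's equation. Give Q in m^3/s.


For a rectangular channel, the cross-sectional area A = b * y = 2.1 * 1.34 = 2.81 m^2.
The wetted perimeter P = b + 2y = 2.1 + 2*1.34 = 4.78 m.
Hydraulic radius R = A/P = 2.81/4.78 = 0.5887 m.
Velocity V = (1/n)*R^(2/3)*S^(1/2) = (1/0.036)*0.5887^(2/3)*0.0058^(1/2) = 1.486 m/s.
Discharge Q = A * V = 2.81 * 1.486 = 4.182 m^3/s.

4.182


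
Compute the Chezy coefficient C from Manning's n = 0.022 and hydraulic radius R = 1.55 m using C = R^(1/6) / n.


The Chezy coefficient relates to Manning's n through C = R^(1/6) / n.
R^(1/6) = 1.55^(1/6) = 1.075776.
C = 1.075776 / 0.022 = 48.9 m^(1/2)/s.

48.9


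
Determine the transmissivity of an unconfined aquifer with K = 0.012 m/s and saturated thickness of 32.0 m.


Transmissivity is defined as T = K * h.
T = 0.012 * 32.0
  = 0.384 m^2/s.

0.384


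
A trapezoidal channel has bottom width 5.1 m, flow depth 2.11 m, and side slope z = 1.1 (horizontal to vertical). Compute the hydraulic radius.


For a trapezoidal section with side slope z:
A = (b + z*y)*y = (5.1 + 1.1*2.11)*2.11 = 15.658 m^2.
P = b + 2*y*sqrt(1 + z^2) = 5.1 + 2*2.11*sqrt(1 + 1.1^2) = 11.373 m.
R = A/P = 15.658 / 11.373 = 1.3767 m.

1.3767


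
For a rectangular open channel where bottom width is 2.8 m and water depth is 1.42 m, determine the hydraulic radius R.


For a rectangular section:
Flow area A = b * y = 2.8 * 1.42 = 3.98 m^2.
Wetted perimeter P = b + 2y = 2.8 + 2*1.42 = 5.64 m.
Hydraulic radius R = A/P = 3.98 / 5.64 = 0.705 m.

0.705


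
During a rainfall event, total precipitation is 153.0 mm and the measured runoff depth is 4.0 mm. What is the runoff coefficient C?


The runoff coefficient C = runoff depth / rainfall depth.
C = 4.0 / 153.0
  = 0.0261.

0.0261


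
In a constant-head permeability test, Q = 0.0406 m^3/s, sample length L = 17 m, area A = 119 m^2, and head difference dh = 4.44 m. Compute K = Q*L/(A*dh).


From K = Q*L / (A*dh):
Numerator: Q*L = 0.0406 * 17 = 0.6902.
Denominator: A*dh = 119 * 4.44 = 528.36.
K = 0.6902 / 528.36 = 0.001306 m/s.

0.001306


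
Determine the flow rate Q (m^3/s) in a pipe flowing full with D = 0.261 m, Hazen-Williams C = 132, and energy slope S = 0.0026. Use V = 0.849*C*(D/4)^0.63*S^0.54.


For a full circular pipe, R = D/4 = 0.261/4 = 0.0653 m.
V = 0.849 * 132 * 0.0653^0.63 * 0.0026^0.54
  = 0.849 * 132 * 0.179137 * 0.040187
  = 0.8068 m/s.
Pipe area A = pi*D^2/4 = pi*0.261^2/4 = 0.0535 m^2.
Q = A * V = 0.0535 * 0.8068 = 0.0432 m^3/s.

0.0432


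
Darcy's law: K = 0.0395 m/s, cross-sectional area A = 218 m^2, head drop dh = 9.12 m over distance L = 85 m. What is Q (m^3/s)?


Darcy's law: Q = K * A * i, where i = dh/L.
Hydraulic gradient i = 9.12 / 85 = 0.107294.
Q = 0.0395 * 218 * 0.107294
  = 0.9239 m^3/s.

0.9239


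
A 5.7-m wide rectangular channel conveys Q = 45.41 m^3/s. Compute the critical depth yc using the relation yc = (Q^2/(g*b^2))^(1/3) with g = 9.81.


Using yc = (Q^2 / (g * b^2))^(1/3):
Q^2 = 45.41^2 = 2062.07.
g * b^2 = 9.81 * 5.7^2 = 9.81 * 32.49 = 318.73.
Q^2 / (g*b^2) = 2062.07 / 318.73 = 6.4696.
yc = 6.4696^(1/3) = 1.8634 m.

1.8634


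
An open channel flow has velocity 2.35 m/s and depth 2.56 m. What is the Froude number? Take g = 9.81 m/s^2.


The Froude number is defined as Fr = V / sqrt(g*y).
g*y = 9.81 * 2.56 = 25.1136.
sqrt(g*y) = sqrt(25.1136) = 5.0113.
Fr = 2.35 / 5.0113 = 0.4689.

0.4689


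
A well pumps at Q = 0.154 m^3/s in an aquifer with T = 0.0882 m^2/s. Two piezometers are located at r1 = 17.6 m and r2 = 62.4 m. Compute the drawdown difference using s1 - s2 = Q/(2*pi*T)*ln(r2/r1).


Thiem equation: s1 - s2 = Q/(2*pi*T) * ln(r2/r1).
ln(r2/r1) = ln(62.4/17.6) = 1.2657.
Q/(2*pi*T) = 0.154 / (2*pi*0.0882) = 0.154 / 0.5542 = 0.2779.
s1 - s2 = 0.2779 * 1.2657 = 0.3517 m.

0.3517


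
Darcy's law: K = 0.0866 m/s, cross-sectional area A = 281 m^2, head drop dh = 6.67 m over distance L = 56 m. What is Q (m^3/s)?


Darcy's law: Q = K * A * i, where i = dh/L.
Hydraulic gradient i = 6.67 / 56 = 0.119107.
Q = 0.0866 * 281 * 0.119107
  = 2.8984 m^3/s.

2.8984


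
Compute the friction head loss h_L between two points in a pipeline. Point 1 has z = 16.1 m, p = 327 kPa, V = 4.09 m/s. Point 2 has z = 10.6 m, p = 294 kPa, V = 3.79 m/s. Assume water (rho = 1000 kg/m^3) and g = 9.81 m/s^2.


Total head at each section: H = z + p/(rho*g) + V^2/(2g).
H1 = 16.1 + 327*1000/(1000*9.81) + 4.09^2/(2*9.81)
   = 16.1 + 33.333 + 0.8526
   = 50.286 m.
H2 = 10.6 + 294*1000/(1000*9.81) + 3.79^2/(2*9.81)
   = 10.6 + 29.969 + 0.7321
   = 41.302 m.
h_L = H1 - H2 = 50.286 - 41.302 = 8.984 m.

8.984


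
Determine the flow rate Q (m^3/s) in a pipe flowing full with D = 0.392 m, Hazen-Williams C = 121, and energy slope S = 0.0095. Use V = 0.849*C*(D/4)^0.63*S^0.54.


For a full circular pipe, R = D/4 = 0.392/4 = 0.098 m.
V = 0.849 * 121 * 0.098^0.63 * 0.0095^0.54
  = 0.849 * 121 * 0.231458 * 0.080904
  = 1.9237 m/s.
Pipe area A = pi*D^2/4 = pi*0.392^2/4 = 0.1207 m^2.
Q = A * V = 0.1207 * 1.9237 = 0.2322 m^3/s.

0.2322


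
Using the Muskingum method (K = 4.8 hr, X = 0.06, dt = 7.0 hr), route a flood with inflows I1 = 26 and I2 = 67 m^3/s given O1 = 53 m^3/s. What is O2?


Muskingum coefficients:
denom = 2*K*(1-X) + dt = 2*4.8*(1-0.06) + 7.0 = 16.024.
C0 = (dt - 2*K*X)/denom = (7.0 - 2*4.8*0.06)/16.024 = 0.4009.
C1 = (dt + 2*K*X)/denom = (7.0 + 2*4.8*0.06)/16.024 = 0.4728.
C2 = (2*K*(1-X) - dt)/denom = 0.1263.
O2 = C0*I2 + C1*I1 + C2*O1
   = 0.4009*67 + 0.4728*26 + 0.1263*53
   = 45.85 m^3/s.

45.85


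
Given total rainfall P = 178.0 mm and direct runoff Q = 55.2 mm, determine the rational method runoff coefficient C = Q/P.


The runoff coefficient C = runoff depth / rainfall depth.
C = 55.2 / 178.0
  = 0.3101.

0.3101


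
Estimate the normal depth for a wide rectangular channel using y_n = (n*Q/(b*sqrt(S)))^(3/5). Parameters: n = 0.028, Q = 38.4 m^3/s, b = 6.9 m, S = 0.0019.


We use the wide-channel approximation y_n = (n*Q/(b*sqrt(S)))^(3/5).
sqrt(S) = sqrt(0.0019) = 0.043589.
Numerator: n*Q = 0.028 * 38.4 = 1.0752.
Denominator: b*sqrt(S) = 6.9 * 0.043589 = 0.300764.
arg = 3.5749.
y_n = 3.5749^(3/5) = 2.1476 m.

2.1476


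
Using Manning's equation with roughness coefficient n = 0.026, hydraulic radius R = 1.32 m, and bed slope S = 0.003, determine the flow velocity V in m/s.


Manning's equation gives V = (1/n) * R^(2/3) * S^(1/2).
First, compute R^(2/3) = 1.32^(2/3) = 1.2033.
Next, S^(1/2) = 0.003^(1/2) = 0.054772.
Then 1/n = 1/0.026 = 38.46.
V = 38.46 * 1.2033 * 0.054772 = 2.535 m/s.

2.535


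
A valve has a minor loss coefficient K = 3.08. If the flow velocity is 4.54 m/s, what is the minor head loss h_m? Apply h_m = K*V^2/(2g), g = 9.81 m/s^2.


Minor loss formula: h_m = K * V^2/(2g).
V^2 = 4.54^2 = 20.6116.
V^2/(2g) = 20.6116 / 19.62 = 1.0505 m.
h_m = 3.08 * 1.0505 = 3.2357 m.

3.2357


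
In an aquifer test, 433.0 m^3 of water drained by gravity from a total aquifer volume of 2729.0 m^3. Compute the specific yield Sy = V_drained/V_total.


Specific yield Sy = Volume drained / Total volume.
Sy = 433.0 / 2729.0
   = 0.1587.

0.1587


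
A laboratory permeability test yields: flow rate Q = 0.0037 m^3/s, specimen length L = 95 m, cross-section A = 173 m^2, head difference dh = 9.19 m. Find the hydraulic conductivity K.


From K = Q*L / (A*dh):
Numerator: Q*L = 0.0037 * 95 = 0.3515.
Denominator: A*dh = 173 * 9.19 = 1589.87.
K = 0.3515 / 1589.87 = 0.000221 m/s.

0.000221


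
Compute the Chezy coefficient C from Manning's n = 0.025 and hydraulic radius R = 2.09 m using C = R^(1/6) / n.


The Chezy coefficient relates to Manning's n through C = R^(1/6) / n.
R^(1/6) = 2.09^(1/6) = 1.130727.
C = 1.130727 / 0.025 = 45.23 m^(1/2)/s.

45.23


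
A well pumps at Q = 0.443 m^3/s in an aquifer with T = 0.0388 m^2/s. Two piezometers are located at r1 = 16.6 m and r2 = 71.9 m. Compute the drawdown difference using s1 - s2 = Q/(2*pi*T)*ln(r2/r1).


Thiem equation: s1 - s2 = Q/(2*pi*T) * ln(r2/r1).
ln(r2/r1) = ln(71.9/16.6) = 1.4659.
Q/(2*pi*T) = 0.443 / (2*pi*0.0388) = 0.443 / 0.2438 = 1.8172.
s1 - s2 = 1.8172 * 1.4659 = 2.6637 m.

2.6637


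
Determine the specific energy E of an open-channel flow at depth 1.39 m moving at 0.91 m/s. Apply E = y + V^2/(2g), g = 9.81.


Specific energy E = y + V^2/(2g).
Velocity head = V^2/(2g) = 0.91^2 / (2*9.81) = 0.8281 / 19.62 = 0.0422 m.
E = 1.39 + 0.0422 = 1.4322 m.

1.4322


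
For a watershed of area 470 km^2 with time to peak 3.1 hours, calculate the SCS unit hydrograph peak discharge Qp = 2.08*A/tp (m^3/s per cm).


SCS formula: Qp = 2.08 * A / tp.
Qp = 2.08 * 470 / 3.1
   = 977.6 / 3.1
   = 315.35 m^3/s per cm.

315.35


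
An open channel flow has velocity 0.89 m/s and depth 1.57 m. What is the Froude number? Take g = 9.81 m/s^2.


The Froude number is defined as Fr = V / sqrt(g*y).
g*y = 9.81 * 1.57 = 15.4017.
sqrt(g*y) = sqrt(15.4017) = 3.9245.
Fr = 0.89 / 3.9245 = 0.2268.

0.2268


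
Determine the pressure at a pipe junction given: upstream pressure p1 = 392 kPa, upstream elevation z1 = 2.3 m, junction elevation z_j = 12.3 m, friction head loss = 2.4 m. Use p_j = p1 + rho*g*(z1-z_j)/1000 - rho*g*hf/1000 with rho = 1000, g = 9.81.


Junction pressure: p_j = p1 + rho*g*(z1 - z_j)/1000 - rho*g*hf/1000.
Elevation term = 1000*9.81*(2.3 - 12.3)/1000 = -98.1 kPa.
Friction term = 1000*9.81*2.4/1000 = 23.544 kPa.
p_j = 392 + -98.1 - 23.544 = 270.36 kPa.

270.36


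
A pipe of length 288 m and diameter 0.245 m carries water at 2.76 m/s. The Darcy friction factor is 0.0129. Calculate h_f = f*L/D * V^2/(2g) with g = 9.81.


Darcy-Weisbach equation: h_f = f * (L/D) * V^2/(2g).
f * L/D = 0.0129 * 288/0.245 = 15.1641.
V^2/(2g) = 2.76^2 / (2*9.81) = 7.6176 / 19.62 = 0.3883 m.
h_f = 15.1641 * 0.3883 = 5.888 m.

5.888


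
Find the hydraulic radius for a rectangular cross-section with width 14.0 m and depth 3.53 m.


For a rectangular section:
Flow area A = b * y = 14.0 * 3.53 = 49.42 m^2.
Wetted perimeter P = b + 2y = 14.0 + 2*3.53 = 21.06 m.
Hydraulic radius R = A/P = 49.42 / 21.06 = 2.3466 m.

2.3466


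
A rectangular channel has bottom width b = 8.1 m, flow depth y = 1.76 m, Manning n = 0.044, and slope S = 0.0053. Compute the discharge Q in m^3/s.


For a rectangular channel, the cross-sectional area A = b * y = 8.1 * 1.76 = 14.26 m^2.
The wetted perimeter P = b + 2y = 8.1 + 2*1.76 = 11.62 m.
Hydraulic radius R = A/P = 14.26/11.62 = 1.2269 m.
Velocity V = (1/n)*R^(2/3)*S^(1/2) = (1/0.044)*1.2269^(2/3)*0.0053^(1/2) = 1.8962 m/s.
Discharge Q = A * V = 14.26 * 1.8962 = 27.032 m^3/s.

27.032


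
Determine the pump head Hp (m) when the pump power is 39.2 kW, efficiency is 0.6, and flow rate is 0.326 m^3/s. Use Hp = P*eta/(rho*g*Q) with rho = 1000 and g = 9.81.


Pump head formula: Hp = P * eta / (rho * g * Q).
Numerator: P * eta = 39.2 * 1000 * 0.6 = 23520.0 W.
Denominator: rho * g * Q = 1000 * 9.81 * 0.326 = 3198.06.
Hp = 23520.0 / 3198.06 = 7.35 m.

7.35


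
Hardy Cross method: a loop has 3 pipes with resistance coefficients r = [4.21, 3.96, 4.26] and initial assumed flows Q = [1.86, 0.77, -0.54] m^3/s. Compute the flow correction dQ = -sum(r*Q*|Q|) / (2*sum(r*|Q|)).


Numerator terms (r*Q*|Q|): 4.21*1.86*|1.86| = 14.5649; 3.96*0.77*|0.77| = 2.3479; 4.26*-0.54*|-0.54| = -1.2422.
Sum of numerator = 15.6706.
Denominator terms (r*|Q|): 4.21*|1.86| = 7.8306; 3.96*|0.77| = 3.0492; 4.26*|-0.54| = 2.3004.
2 * sum of denominator = 2 * 13.1802 = 26.3604.
dQ = -15.6706 / 26.3604 = -0.5945 m^3/s.

-0.5945


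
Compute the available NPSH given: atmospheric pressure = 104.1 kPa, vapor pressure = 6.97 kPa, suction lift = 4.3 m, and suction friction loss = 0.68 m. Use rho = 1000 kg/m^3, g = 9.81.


NPSHa = p_atm/(rho*g) - z_s - hf_s - p_vap/(rho*g).
p_atm/(rho*g) = 104.1*1000 / (1000*9.81) = 10.612 m.
p_vap/(rho*g) = 6.97*1000 / (1000*9.81) = 0.71 m.
NPSHa = 10.612 - 4.3 - 0.68 - 0.71
      = 4.92 m.

4.92


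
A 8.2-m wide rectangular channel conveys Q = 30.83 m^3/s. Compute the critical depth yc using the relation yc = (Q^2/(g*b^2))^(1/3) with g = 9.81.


Using yc = (Q^2 / (g * b^2))^(1/3):
Q^2 = 30.83^2 = 950.49.
g * b^2 = 9.81 * 8.2^2 = 9.81 * 67.24 = 659.62.
Q^2 / (g*b^2) = 950.49 / 659.62 = 1.441.
yc = 1.441^(1/3) = 1.1295 m.

1.1295


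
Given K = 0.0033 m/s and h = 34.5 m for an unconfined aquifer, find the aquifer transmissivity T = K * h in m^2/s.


Transmissivity is defined as T = K * h.
T = 0.0033 * 34.5
  = 0.1138 m^2/s.

0.1138


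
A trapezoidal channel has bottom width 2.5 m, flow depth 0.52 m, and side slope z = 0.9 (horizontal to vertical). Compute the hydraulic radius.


For a trapezoidal section with side slope z:
A = (b + z*y)*y = (2.5 + 0.9*0.52)*0.52 = 1.543 m^2.
P = b + 2*y*sqrt(1 + z^2) = 2.5 + 2*0.52*sqrt(1 + 0.9^2) = 3.899 m.
R = A/P = 1.543 / 3.899 = 0.3958 m.

0.3958


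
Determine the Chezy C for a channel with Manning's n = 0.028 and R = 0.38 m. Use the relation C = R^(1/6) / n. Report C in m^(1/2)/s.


The Chezy coefficient relates to Manning's n through C = R^(1/6) / n.
R^(1/6) = 0.38^(1/6) = 0.851067.
C = 0.851067 / 0.028 = 30.4 m^(1/2)/s.

30.4


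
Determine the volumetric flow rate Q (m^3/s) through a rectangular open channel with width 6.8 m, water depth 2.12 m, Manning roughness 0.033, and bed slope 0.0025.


For a rectangular channel, the cross-sectional area A = b * y = 6.8 * 2.12 = 14.42 m^2.
The wetted perimeter P = b + 2y = 6.8 + 2*2.12 = 11.04 m.
Hydraulic radius R = A/P = 14.42/11.04 = 1.3058 m.
Velocity V = (1/n)*R^(2/3)*S^(1/2) = (1/0.033)*1.3058^(2/3)*0.0025^(1/2) = 1.8101 m/s.
Discharge Q = A * V = 14.42 * 1.8101 = 26.095 m^3/s.

26.095


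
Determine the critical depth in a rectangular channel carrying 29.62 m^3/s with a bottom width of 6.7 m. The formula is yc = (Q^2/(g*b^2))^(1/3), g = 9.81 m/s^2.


Using yc = (Q^2 / (g * b^2))^(1/3):
Q^2 = 29.62^2 = 877.34.
g * b^2 = 9.81 * 6.7^2 = 9.81 * 44.89 = 440.37.
Q^2 / (g*b^2) = 877.34 / 440.37 = 1.9923.
yc = 1.9923^(1/3) = 1.2583 m.

1.2583


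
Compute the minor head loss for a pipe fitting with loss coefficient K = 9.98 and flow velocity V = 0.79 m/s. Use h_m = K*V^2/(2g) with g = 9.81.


Minor loss formula: h_m = K * V^2/(2g).
V^2 = 0.79^2 = 0.6241.
V^2/(2g) = 0.6241 / 19.62 = 0.0318 m.
h_m = 9.98 * 0.0318 = 0.3175 m.

0.3175


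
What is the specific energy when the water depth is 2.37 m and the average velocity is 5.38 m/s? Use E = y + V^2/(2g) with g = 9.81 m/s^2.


Specific energy E = y + V^2/(2g).
Velocity head = V^2/(2g) = 5.38^2 / (2*9.81) = 28.9444 / 19.62 = 1.4752 m.
E = 2.37 + 1.4752 = 3.8452 m.

3.8452


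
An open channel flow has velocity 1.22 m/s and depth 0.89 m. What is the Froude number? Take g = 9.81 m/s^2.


The Froude number is defined as Fr = V / sqrt(g*y).
g*y = 9.81 * 0.89 = 8.7309.
sqrt(g*y) = sqrt(8.7309) = 2.9548.
Fr = 1.22 / 2.9548 = 0.4129.

0.4129


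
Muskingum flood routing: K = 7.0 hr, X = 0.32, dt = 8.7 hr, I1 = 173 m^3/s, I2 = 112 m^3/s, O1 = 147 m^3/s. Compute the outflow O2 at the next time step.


Muskingum coefficients:
denom = 2*K*(1-X) + dt = 2*7.0*(1-0.32) + 8.7 = 18.22.
C0 = (dt - 2*K*X)/denom = (8.7 - 2*7.0*0.32)/18.22 = 0.2316.
C1 = (dt + 2*K*X)/denom = (8.7 + 2*7.0*0.32)/18.22 = 0.7234.
C2 = (2*K*(1-X) - dt)/denom = 0.045.
O2 = C0*I2 + C1*I1 + C2*O1
   = 0.2316*112 + 0.7234*173 + 0.045*147
   = 157.7 m^3/s.

157.7


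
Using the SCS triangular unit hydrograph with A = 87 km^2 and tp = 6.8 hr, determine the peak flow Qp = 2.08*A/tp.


SCS formula: Qp = 2.08 * A / tp.
Qp = 2.08 * 87 / 6.8
   = 180.96 / 6.8
   = 26.61 m^3/s per cm.

26.61


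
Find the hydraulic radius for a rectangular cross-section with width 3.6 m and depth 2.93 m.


For a rectangular section:
Flow area A = b * y = 3.6 * 2.93 = 10.55 m^2.
Wetted perimeter P = b + 2y = 3.6 + 2*2.93 = 9.46 m.
Hydraulic radius R = A/P = 10.55 / 9.46 = 1.115 m.

1.115


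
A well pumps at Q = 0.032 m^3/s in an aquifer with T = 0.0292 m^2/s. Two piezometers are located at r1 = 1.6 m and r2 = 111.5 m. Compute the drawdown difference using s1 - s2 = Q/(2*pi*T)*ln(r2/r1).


Thiem equation: s1 - s2 = Q/(2*pi*T) * ln(r2/r1).
ln(r2/r1) = ln(111.5/1.6) = 4.244.
Q/(2*pi*T) = 0.032 / (2*pi*0.0292) = 0.032 / 0.1835 = 0.1744.
s1 - s2 = 0.1744 * 4.244 = 0.7402 m.

0.7402


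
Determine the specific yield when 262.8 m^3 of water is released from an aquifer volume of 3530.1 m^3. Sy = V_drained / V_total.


Specific yield Sy = Volume drained / Total volume.
Sy = 262.8 / 3530.1
   = 0.0744.

0.0744


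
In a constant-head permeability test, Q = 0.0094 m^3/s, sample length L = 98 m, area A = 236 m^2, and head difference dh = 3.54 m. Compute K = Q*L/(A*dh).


From K = Q*L / (A*dh):
Numerator: Q*L = 0.0094 * 98 = 0.9212.
Denominator: A*dh = 236 * 3.54 = 835.44.
K = 0.9212 / 835.44 = 0.001103 m/s.

0.001103


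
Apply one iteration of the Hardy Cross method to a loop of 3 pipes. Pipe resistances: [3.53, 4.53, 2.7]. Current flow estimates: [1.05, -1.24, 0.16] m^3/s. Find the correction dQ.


Numerator terms (r*Q*|Q|): 3.53*1.05*|1.05| = 3.8918; 4.53*-1.24*|-1.24| = -6.9653; 2.7*0.16*|0.16| = 0.0691.
Sum of numerator = -3.0044.
Denominator terms (r*|Q|): 3.53*|1.05| = 3.7065; 4.53*|-1.24| = 5.6172; 2.7*|0.16| = 0.432.
2 * sum of denominator = 2 * 9.7557 = 19.5114.
dQ = --3.0044 / 19.5114 = 0.154 m^3/s.

0.154


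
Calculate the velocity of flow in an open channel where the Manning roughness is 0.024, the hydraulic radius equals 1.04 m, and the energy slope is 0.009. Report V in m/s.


Manning's equation gives V = (1/n) * R^(2/3) * S^(1/2).
First, compute R^(2/3) = 1.04^(2/3) = 1.0265.
Next, S^(1/2) = 0.009^(1/2) = 0.094868.
Then 1/n = 1/0.024 = 41.67.
V = 41.67 * 1.0265 * 0.094868 = 4.0576 m/s.

4.0576


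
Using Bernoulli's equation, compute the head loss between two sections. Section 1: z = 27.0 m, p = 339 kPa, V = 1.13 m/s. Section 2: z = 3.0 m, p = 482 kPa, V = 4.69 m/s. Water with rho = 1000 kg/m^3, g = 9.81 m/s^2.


Total head at each section: H = z + p/(rho*g) + V^2/(2g).
H1 = 27.0 + 339*1000/(1000*9.81) + 1.13^2/(2*9.81)
   = 27.0 + 34.557 + 0.0651
   = 61.622 m.
H2 = 3.0 + 482*1000/(1000*9.81) + 4.69^2/(2*9.81)
   = 3.0 + 49.134 + 1.1211
   = 53.255 m.
h_L = H1 - H2 = 61.622 - 53.255 = 8.367 m.

8.367


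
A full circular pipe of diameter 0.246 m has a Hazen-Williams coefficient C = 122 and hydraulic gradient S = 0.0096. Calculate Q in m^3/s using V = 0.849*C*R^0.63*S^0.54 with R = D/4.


For a full circular pipe, R = D/4 = 0.246/4 = 0.0615 m.
V = 0.849 * 122 * 0.0615^0.63 * 0.0096^0.54
  = 0.849 * 122 * 0.17258 * 0.081363
  = 1.4544 m/s.
Pipe area A = pi*D^2/4 = pi*0.246^2/4 = 0.0475 m^2.
Q = A * V = 0.0475 * 1.4544 = 0.0691 m^3/s.

0.0691


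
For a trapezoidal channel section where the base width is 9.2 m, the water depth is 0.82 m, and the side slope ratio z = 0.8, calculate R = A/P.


For a trapezoidal section with side slope z:
A = (b + z*y)*y = (9.2 + 0.8*0.82)*0.82 = 8.082 m^2.
P = b + 2*y*sqrt(1 + z^2) = 9.2 + 2*0.82*sqrt(1 + 0.8^2) = 11.3 m.
R = A/P = 8.082 / 11.3 = 0.7152 m.

0.7152


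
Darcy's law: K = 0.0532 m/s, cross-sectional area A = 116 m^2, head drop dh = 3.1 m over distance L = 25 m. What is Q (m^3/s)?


Darcy's law: Q = K * A * i, where i = dh/L.
Hydraulic gradient i = 3.1 / 25 = 0.124.
Q = 0.0532 * 116 * 0.124
  = 0.7652 m^3/s.

0.7652


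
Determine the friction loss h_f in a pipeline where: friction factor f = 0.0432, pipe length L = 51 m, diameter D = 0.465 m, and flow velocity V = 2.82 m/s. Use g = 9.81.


Darcy-Weisbach equation: h_f = f * (L/D) * V^2/(2g).
f * L/D = 0.0432 * 51/0.465 = 4.7381.
V^2/(2g) = 2.82^2 / (2*9.81) = 7.9524 / 19.62 = 0.4053 m.
h_f = 4.7381 * 0.4053 = 1.92 m.

1.92


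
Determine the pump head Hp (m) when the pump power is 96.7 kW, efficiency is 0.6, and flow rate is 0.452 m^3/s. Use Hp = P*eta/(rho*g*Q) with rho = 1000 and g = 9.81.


Pump head formula: Hp = P * eta / (rho * g * Q).
Numerator: P * eta = 96.7 * 1000 * 0.6 = 58020.0 W.
Denominator: rho * g * Q = 1000 * 9.81 * 0.452 = 4434.12.
Hp = 58020.0 / 4434.12 = 13.08 m.

13.08


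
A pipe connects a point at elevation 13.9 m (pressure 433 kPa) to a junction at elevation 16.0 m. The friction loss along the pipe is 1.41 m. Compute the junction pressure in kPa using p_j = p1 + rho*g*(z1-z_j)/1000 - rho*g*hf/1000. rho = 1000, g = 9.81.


Junction pressure: p_j = p1 + rho*g*(z1 - z_j)/1000 - rho*g*hf/1000.
Elevation term = 1000*9.81*(13.9 - 16.0)/1000 = -20.601 kPa.
Friction term = 1000*9.81*1.41/1000 = 13.832 kPa.
p_j = 433 + -20.601 - 13.832 = 398.57 kPa.

398.57


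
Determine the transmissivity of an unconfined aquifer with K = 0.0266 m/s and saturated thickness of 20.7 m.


Transmissivity is defined as T = K * h.
T = 0.0266 * 20.7
  = 0.5506 m^2/s.

0.5506


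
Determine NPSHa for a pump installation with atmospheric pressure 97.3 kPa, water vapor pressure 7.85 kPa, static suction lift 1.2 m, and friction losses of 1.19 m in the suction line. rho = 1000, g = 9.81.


NPSHa = p_atm/(rho*g) - z_s - hf_s - p_vap/(rho*g).
p_atm/(rho*g) = 97.3*1000 / (1000*9.81) = 9.918 m.
p_vap/(rho*g) = 7.85*1000 / (1000*9.81) = 0.8 m.
NPSHa = 9.918 - 1.2 - 1.19 - 0.8
      = 6.73 m.

6.73


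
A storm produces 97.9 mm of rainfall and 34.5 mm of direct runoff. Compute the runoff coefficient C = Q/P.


The runoff coefficient C = runoff depth / rainfall depth.
C = 34.5 / 97.9
  = 0.3524.

0.3524


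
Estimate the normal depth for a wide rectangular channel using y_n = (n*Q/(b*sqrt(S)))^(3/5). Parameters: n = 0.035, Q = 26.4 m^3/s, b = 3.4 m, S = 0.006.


We use the wide-channel approximation y_n = (n*Q/(b*sqrt(S)))^(3/5).
sqrt(S) = sqrt(0.006) = 0.07746.
Numerator: n*Q = 0.035 * 26.4 = 0.924.
Denominator: b*sqrt(S) = 3.4 * 0.07746 = 0.263364.
arg = 3.5085.
y_n = 3.5085^(3/5) = 2.1236 m.

2.1236


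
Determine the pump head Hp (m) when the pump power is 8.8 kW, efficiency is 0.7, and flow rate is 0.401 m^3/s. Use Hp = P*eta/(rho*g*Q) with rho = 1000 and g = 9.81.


Pump head formula: Hp = P * eta / (rho * g * Q).
Numerator: P * eta = 8.8 * 1000 * 0.7 = 6160.0 W.
Denominator: rho * g * Q = 1000 * 9.81 * 0.401 = 3933.81.
Hp = 6160.0 / 3933.81 = 1.57 m.

1.57


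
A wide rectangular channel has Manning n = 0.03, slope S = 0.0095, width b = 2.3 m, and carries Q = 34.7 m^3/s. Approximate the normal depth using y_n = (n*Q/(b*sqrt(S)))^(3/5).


We use the wide-channel approximation y_n = (n*Q/(b*sqrt(S)))^(3/5).
sqrt(S) = sqrt(0.0095) = 0.097468.
Numerator: n*Q = 0.03 * 34.7 = 1.041.
Denominator: b*sqrt(S) = 2.3 * 0.097468 = 0.224176.
arg = 4.6437.
y_n = 4.6437^(3/5) = 2.5126 m.

2.5126


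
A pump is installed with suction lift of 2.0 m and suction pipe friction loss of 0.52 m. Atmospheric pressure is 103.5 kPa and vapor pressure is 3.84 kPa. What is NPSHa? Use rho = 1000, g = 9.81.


NPSHa = p_atm/(rho*g) - z_s - hf_s - p_vap/(rho*g).
p_atm/(rho*g) = 103.5*1000 / (1000*9.81) = 10.55 m.
p_vap/(rho*g) = 3.84*1000 / (1000*9.81) = 0.391 m.
NPSHa = 10.55 - 2.0 - 0.52 - 0.391
      = 7.64 m.

7.64


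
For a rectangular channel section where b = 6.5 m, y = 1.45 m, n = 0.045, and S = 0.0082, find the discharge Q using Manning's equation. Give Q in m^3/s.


For a rectangular channel, the cross-sectional area A = b * y = 6.5 * 1.45 = 9.42 m^2.
The wetted perimeter P = b + 2y = 6.5 + 2*1.45 = 9.4 m.
Hydraulic radius R = A/P = 9.42/9.4 = 1.0027 m.
Velocity V = (1/n)*R^(2/3)*S^(1/2) = (1/0.045)*1.0027^(2/3)*0.0082^(1/2) = 2.0159 m/s.
Discharge Q = A * V = 9.42 * 2.0159 = 19.0 m^3/s.

19.0


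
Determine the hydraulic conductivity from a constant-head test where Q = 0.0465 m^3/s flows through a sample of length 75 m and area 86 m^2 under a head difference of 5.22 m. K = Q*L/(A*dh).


From K = Q*L / (A*dh):
Numerator: Q*L = 0.0465 * 75 = 3.4875.
Denominator: A*dh = 86 * 5.22 = 448.92.
K = 3.4875 / 448.92 = 0.007769 m/s.

0.007769


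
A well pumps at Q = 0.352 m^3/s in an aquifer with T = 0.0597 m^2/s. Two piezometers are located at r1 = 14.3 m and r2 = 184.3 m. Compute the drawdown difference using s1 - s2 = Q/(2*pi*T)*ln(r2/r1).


Thiem equation: s1 - s2 = Q/(2*pi*T) * ln(r2/r1).
ln(r2/r1) = ln(184.3/14.3) = 2.5563.
Q/(2*pi*T) = 0.352 / (2*pi*0.0597) = 0.352 / 0.3751 = 0.9384.
s1 - s2 = 0.9384 * 2.5563 = 2.3988 m.

2.3988


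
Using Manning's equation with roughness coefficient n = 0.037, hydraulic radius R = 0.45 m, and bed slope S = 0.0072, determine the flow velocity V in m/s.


Manning's equation gives V = (1/n) * R^(2/3) * S^(1/2).
First, compute R^(2/3) = 0.45^(2/3) = 0.5872.
Next, S^(1/2) = 0.0072^(1/2) = 0.084853.
Then 1/n = 1/0.037 = 27.03.
V = 27.03 * 0.5872 * 0.084853 = 1.3467 m/s.

1.3467


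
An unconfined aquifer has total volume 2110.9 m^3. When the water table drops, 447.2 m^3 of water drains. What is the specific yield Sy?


Specific yield Sy = Volume drained / Total volume.
Sy = 447.2 / 2110.9
   = 0.2119.

0.2119


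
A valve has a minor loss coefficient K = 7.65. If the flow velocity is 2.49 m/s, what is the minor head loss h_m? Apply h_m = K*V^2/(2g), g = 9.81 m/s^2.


Minor loss formula: h_m = K * V^2/(2g).
V^2 = 2.49^2 = 6.2001.
V^2/(2g) = 6.2001 / 19.62 = 0.316 m.
h_m = 7.65 * 0.316 = 2.4175 m.

2.4175


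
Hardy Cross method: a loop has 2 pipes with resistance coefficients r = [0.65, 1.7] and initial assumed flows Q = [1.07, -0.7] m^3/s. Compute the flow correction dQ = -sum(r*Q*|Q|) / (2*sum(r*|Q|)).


Numerator terms (r*Q*|Q|): 0.65*1.07*|1.07| = 0.7442; 1.7*-0.7*|-0.7| = -0.833.
Sum of numerator = -0.0888.
Denominator terms (r*|Q|): 0.65*|1.07| = 0.6955; 1.7*|-0.7| = 1.19.
2 * sum of denominator = 2 * 1.8855 = 3.771.
dQ = --0.0888 / 3.771 = 0.0236 m^3/s.

0.0236


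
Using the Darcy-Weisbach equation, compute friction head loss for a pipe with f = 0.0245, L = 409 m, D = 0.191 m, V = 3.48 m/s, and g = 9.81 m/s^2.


Darcy-Weisbach equation: h_f = f * (L/D) * V^2/(2g).
f * L/D = 0.0245 * 409/0.191 = 52.4634.
V^2/(2g) = 3.48^2 / (2*9.81) = 12.1104 / 19.62 = 0.6172 m.
h_f = 52.4634 * 0.6172 = 32.383 m.

32.383


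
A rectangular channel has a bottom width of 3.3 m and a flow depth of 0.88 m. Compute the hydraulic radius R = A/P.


For a rectangular section:
Flow area A = b * y = 3.3 * 0.88 = 2.9 m^2.
Wetted perimeter P = b + 2y = 3.3 + 2*0.88 = 5.06 m.
Hydraulic radius R = A/P = 2.9 / 5.06 = 0.5739 m.

0.5739


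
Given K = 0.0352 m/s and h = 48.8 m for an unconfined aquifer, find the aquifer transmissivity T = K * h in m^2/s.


Transmissivity is defined as T = K * h.
T = 0.0352 * 48.8
  = 1.7178 m^2/s.

1.7178


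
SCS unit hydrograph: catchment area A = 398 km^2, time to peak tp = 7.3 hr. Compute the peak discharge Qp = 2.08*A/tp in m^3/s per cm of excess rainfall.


SCS formula: Qp = 2.08 * A / tp.
Qp = 2.08 * 398 / 7.3
   = 827.84 / 7.3
   = 113.4 m^3/s per cm.

113.4


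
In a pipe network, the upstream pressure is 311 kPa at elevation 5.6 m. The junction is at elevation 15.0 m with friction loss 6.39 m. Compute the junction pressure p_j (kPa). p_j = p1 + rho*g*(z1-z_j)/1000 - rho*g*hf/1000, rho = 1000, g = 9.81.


Junction pressure: p_j = p1 + rho*g*(z1 - z_j)/1000 - rho*g*hf/1000.
Elevation term = 1000*9.81*(5.6 - 15.0)/1000 = -92.214 kPa.
Friction term = 1000*9.81*6.39/1000 = 62.686 kPa.
p_j = 311 + -92.214 - 62.686 = 156.1 kPa.

156.1


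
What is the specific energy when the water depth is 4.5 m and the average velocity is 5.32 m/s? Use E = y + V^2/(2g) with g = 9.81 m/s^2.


Specific energy E = y + V^2/(2g).
Velocity head = V^2/(2g) = 5.32^2 / (2*9.81) = 28.3024 / 19.62 = 1.4425 m.
E = 4.5 + 1.4425 = 5.9425 m.

5.9425


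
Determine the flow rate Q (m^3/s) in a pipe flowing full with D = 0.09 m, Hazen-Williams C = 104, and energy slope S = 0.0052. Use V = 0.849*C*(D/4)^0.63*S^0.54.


For a full circular pipe, R = D/4 = 0.09/4 = 0.0225 m.
V = 0.849 * 104 * 0.0225^0.63 * 0.0052^0.54
  = 0.849 * 104 * 0.091596 * 0.058431
  = 0.4726 m/s.
Pipe area A = pi*D^2/4 = pi*0.09^2/4 = 0.0064 m^2.
Q = A * V = 0.0064 * 0.4726 = 0.003 m^3/s.

0.003


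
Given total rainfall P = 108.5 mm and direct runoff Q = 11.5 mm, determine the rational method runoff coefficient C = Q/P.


The runoff coefficient C = runoff depth / rainfall depth.
C = 11.5 / 108.5
  = 0.106.

0.106


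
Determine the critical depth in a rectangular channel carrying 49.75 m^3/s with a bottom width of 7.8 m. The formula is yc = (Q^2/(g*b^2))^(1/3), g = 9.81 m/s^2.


Using yc = (Q^2 / (g * b^2))^(1/3):
Q^2 = 49.75^2 = 2475.06.
g * b^2 = 9.81 * 7.8^2 = 9.81 * 60.84 = 596.84.
Q^2 / (g*b^2) = 2475.06 / 596.84 = 4.1469.
yc = 4.1469^(1/3) = 1.6066 m.

1.6066


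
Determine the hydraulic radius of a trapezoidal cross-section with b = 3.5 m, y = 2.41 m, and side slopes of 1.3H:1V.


For a trapezoidal section with side slope z:
A = (b + z*y)*y = (3.5 + 1.3*2.41)*2.41 = 15.986 m^2.
P = b + 2*y*sqrt(1 + z^2) = 3.5 + 2*2.41*sqrt(1 + 1.3^2) = 11.405 m.
R = A/P = 15.986 / 11.405 = 1.4016 m.

1.4016


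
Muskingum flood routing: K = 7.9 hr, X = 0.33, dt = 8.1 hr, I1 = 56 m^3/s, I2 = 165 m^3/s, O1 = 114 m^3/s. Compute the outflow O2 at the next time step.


Muskingum coefficients:
denom = 2*K*(1-X) + dt = 2*7.9*(1-0.33) + 8.1 = 18.686.
C0 = (dt - 2*K*X)/denom = (8.1 - 2*7.9*0.33)/18.686 = 0.1544.
C1 = (dt + 2*K*X)/denom = (8.1 + 2*7.9*0.33)/18.686 = 0.7125.
C2 = (2*K*(1-X) - dt)/denom = 0.133.
O2 = C0*I2 + C1*I1 + C2*O1
   = 0.1544*165 + 0.7125*56 + 0.133*114
   = 80.55 m^3/s.

80.55


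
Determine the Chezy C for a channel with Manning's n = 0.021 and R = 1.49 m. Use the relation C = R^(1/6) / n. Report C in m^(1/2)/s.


The Chezy coefficient relates to Manning's n through C = R^(1/6) / n.
R^(1/6) = 1.49^(1/6) = 1.068721.
C = 1.068721 / 0.021 = 50.89 m^(1/2)/s.

50.89


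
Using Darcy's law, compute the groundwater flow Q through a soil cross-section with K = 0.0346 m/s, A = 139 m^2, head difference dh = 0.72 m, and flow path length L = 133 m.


Darcy's law: Q = K * A * i, where i = dh/L.
Hydraulic gradient i = 0.72 / 133 = 0.005414.
Q = 0.0346 * 139 * 0.005414
  = 0.026 m^3/s.

0.026


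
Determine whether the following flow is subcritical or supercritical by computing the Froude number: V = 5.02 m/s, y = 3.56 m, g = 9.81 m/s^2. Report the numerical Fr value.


The Froude number is defined as Fr = V / sqrt(g*y).
g*y = 9.81 * 3.56 = 34.9236.
sqrt(g*y) = sqrt(34.9236) = 5.9096.
Fr = 5.02 / 5.9096 = 0.8495.
Since Fr < 1, the flow is subcritical.

0.8495


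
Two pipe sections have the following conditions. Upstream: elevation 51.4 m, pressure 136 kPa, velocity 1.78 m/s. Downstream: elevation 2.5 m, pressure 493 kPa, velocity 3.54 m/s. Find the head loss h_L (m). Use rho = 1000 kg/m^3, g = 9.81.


Total head at each section: H = z + p/(rho*g) + V^2/(2g).
H1 = 51.4 + 136*1000/(1000*9.81) + 1.78^2/(2*9.81)
   = 51.4 + 13.863 + 0.1615
   = 65.425 m.
H2 = 2.5 + 493*1000/(1000*9.81) + 3.54^2/(2*9.81)
   = 2.5 + 50.255 + 0.6387
   = 53.394 m.
h_L = H1 - H2 = 65.425 - 53.394 = 12.031 m.

12.031


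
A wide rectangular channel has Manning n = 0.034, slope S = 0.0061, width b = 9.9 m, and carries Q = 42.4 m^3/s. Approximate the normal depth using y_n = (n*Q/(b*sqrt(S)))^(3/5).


We use the wide-channel approximation y_n = (n*Q/(b*sqrt(S)))^(3/5).
sqrt(S) = sqrt(0.0061) = 0.078102.
Numerator: n*Q = 0.034 * 42.4 = 1.4416.
Denominator: b*sqrt(S) = 9.9 * 0.078102 = 0.77321.
arg = 1.8644.
y_n = 1.8644^(3/5) = 1.4532 m.

1.4532


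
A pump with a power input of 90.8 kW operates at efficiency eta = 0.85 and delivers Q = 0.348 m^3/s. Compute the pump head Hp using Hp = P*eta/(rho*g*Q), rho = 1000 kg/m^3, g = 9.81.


Pump head formula: Hp = P * eta / (rho * g * Q).
Numerator: P * eta = 90.8 * 1000 * 0.85 = 77180.0 W.
Denominator: rho * g * Q = 1000 * 9.81 * 0.348 = 3413.88.
Hp = 77180.0 / 3413.88 = 22.61 m.

22.61


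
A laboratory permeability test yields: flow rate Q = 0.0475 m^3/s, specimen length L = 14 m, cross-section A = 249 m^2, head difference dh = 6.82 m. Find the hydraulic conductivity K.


From K = Q*L / (A*dh):
Numerator: Q*L = 0.0475 * 14 = 0.665.
Denominator: A*dh = 249 * 6.82 = 1698.18.
K = 0.665 / 1698.18 = 0.000392 m/s.

0.000392


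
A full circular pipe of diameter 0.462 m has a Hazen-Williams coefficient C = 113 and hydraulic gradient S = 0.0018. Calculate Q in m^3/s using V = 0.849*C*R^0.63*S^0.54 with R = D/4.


For a full circular pipe, R = D/4 = 0.462/4 = 0.1155 m.
V = 0.849 * 113 * 0.1155^0.63 * 0.0018^0.54
  = 0.849 * 113 * 0.2567 * 0.032949
  = 0.8114 m/s.
Pipe area A = pi*D^2/4 = pi*0.462^2/4 = 0.1676 m^2.
Q = A * V = 0.1676 * 0.8114 = 0.136 m^3/s.

0.136


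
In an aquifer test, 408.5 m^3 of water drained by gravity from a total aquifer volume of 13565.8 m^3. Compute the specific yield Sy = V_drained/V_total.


Specific yield Sy = Volume drained / Total volume.
Sy = 408.5 / 13565.8
   = 0.0301.

0.0301


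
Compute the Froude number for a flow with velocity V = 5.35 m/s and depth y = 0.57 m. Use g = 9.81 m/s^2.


The Froude number is defined as Fr = V / sqrt(g*y).
g*y = 9.81 * 0.57 = 5.5917.
sqrt(g*y) = sqrt(5.5917) = 2.3647.
Fr = 5.35 / 2.3647 = 2.2625.

2.2625


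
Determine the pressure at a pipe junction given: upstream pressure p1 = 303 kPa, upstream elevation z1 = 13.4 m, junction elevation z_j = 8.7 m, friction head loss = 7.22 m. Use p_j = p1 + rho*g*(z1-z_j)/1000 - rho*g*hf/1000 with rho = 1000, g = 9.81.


Junction pressure: p_j = p1 + rho*g*(z1 - z_j)/1000 - rho*g*hf/1000.
Elevation term = 1000*9.81*(13.4 - 8.7)/1000 = 46.107 kPa.
Friction term = 1000*9.81*7.22/1000 = 70.828 kPa.
p_j = 303 + 46.107 - 70.828 = 278.28 kPa.

278.28


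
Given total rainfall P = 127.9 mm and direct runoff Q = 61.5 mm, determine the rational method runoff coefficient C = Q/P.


The runoff coefficient C = runoff depth / rainfall depth.
C = 61.5 / 127.9
  = 0.4808.

0.4808


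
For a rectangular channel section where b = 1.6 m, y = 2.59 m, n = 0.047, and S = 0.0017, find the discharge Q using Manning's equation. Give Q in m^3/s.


For a rectangular channel, the cross-sectional area A = b * y = 1.6 * 2.59 = 4.14 m^2.
The wetted perimeter P = b + 2y = 1.6 + 2*2.59 = 6.78 m.
Hydraulic radius R = A/P = 4.14/6.78 = 0.6112 m.
Velocity V = (1/n)*R^(2/3)*S^(1/2) = (1/0.047)*0.6112^(2/3)*0.0017^(1/2) = 0.6318 m/s.
Discharge Q = A * V = 4.14 * 0.6318 = 2.618 m^3/s.

2.618


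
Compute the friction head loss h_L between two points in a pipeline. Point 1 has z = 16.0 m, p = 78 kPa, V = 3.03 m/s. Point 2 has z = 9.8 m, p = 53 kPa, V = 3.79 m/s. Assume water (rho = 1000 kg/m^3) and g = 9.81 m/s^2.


Total head at each section: H = z + p/(rho*g) + V^2/(2g).
H1 = 16.0 + 78*1000/(1000*9.81) + 3.03^2/(2*9.81)
   = 16.0 + 7.951 + 0.4679
   = 24.419 m.
H2 = 9.8 + 53*1000/(1000*9.81) + 3.79^2/(2*9.81)
   = 9.8 + 5.403 + 0.7321
   = 15.935 m.
h_L = H1 - H2 = 24.419 - 15.935 = 8.484 m.

8.484
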